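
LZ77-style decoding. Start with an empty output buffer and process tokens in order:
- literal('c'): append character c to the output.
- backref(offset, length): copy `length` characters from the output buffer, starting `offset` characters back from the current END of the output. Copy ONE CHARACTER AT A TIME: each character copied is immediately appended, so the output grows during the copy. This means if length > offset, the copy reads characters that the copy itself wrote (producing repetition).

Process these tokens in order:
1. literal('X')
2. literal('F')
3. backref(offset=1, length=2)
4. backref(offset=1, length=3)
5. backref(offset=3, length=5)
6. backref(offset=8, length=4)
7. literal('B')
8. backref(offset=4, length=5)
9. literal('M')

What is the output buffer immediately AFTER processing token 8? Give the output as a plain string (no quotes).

Answer: XFFFFFFFFFFFFFFFBFFFBF

Derivation:
Token 1: literal('X'). Output: "X"
Token 2: literal('F'). Output: "XF"
Token 3: backref(off=1, len=2) (overlapping!). Copied 'FF' from pos 1. Output: "XFFF"
Token 4: backref(off=1, len=3) (overlapping!). Copied 'FFF' from pos 3. Output: "XFFFFFF"
Token 5: backref(off=3, len=5) (overlapping!). Copied 'FFFFF' from pos 4. Output: "XFFFFFFFFFFF"
Token 6: backref(off=8, len=4). Copied 'FFFF' from pos 4. Output: "XFFFFFFFFFFFFFFF"
Token 7: literal('B'). Output: "XFFFFFFFFFFFFFFFB"
Token 8: backref(off=4, len=5) (overlapping!). Copied 'FFFBF' from pos 13. Output: "XFFFFFFFFFFFFFFFBFFFBF"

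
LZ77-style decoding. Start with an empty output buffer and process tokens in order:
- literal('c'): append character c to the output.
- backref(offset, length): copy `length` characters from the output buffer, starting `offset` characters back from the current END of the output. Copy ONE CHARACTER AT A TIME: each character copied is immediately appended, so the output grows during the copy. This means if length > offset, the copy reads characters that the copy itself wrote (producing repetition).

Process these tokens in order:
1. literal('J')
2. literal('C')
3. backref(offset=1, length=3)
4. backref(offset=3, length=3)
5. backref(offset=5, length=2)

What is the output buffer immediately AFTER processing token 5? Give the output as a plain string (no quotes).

Answer: JCCCCCCCCC

Derivation:
Token 1: literal('J'). Output: "J"
Token 2: literal('C'). Output: "JC"
Token 3: backref(off=1, len=3) (overlapping!). Copied 'CCC' from pos 1. Output: "JCCCC"
Token 4: backref(off=3, len=3). Copied 'CCC' from pos 2. Output: "JCCCCCCC"
Token 5: backref(off=5, len=2). Copied 'CC' from pos 3. Output: "JCCCCCCCCC"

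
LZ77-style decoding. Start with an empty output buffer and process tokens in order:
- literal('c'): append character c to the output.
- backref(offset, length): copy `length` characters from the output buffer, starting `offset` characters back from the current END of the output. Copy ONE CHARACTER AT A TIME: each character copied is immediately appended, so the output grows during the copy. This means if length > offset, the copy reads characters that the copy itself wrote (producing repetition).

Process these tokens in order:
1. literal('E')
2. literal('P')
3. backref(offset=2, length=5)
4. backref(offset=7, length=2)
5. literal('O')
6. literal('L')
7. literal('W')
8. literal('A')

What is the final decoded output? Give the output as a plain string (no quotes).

Token 1: literal('E'). Output: "E"
Token 2: literal('P'). Output: "EP"
Token 3: backref(off=2, len=5) (overlapping!). Copied 'EPEPE' from pos 0. Output: "EPEPEPE"
Token 4: backref(off=7, len=2). Copied 'EP' from pos 0. Output: "EPEPEPEEP"
Token 5: literal('O'). Output: "EPEPEPEEPO"
Token 6: literal('L'). Output: "EPEPEPEEPOL"
Token 7: literal('W'). Output: "EPEPEPEEPOLW"
Token 8: literal('A'). Output: "EPEPEPEEPOLWA"

Answer: EPEPEPEEPOLWA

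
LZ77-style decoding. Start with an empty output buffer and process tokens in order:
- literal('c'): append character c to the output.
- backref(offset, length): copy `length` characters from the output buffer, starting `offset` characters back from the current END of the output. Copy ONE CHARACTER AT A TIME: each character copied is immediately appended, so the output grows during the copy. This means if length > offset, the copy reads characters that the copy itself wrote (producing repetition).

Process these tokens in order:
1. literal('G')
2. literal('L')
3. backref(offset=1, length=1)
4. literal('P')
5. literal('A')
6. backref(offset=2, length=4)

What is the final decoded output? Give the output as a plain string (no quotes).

Token 1: literal('G'). Output: "G"
Token 2: literal('L'). Output: "GL"
Token 3: backref(off=1, len=1). Copied 'L' from pos 1. Output: "GLL"
Token 4: literal('P'). Output: "GLLP"
Token 5: literal('A'). Output: "GLLPA"
Token 6: backref(off=2, len=4) (overlapping!). Copied 'PAPA' from pos 3. Output: "GLLPAPAPA"

Answer: GLLPAPAPA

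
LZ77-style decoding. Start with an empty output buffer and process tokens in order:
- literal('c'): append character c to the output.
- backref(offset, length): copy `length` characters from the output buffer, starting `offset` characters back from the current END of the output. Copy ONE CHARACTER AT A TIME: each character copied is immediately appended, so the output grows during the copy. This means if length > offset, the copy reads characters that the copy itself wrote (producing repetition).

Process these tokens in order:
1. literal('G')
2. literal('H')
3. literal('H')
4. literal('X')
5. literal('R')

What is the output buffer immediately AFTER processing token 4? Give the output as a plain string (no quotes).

Answer: GHHX

Derivation:
Token 1: literal('G'). Output: "G"
Token 2: literal('H'). Output: "GH"
Token 3: literal('H'). Output: "GHH"
Token 4: literal('X'). Output: "GHHX"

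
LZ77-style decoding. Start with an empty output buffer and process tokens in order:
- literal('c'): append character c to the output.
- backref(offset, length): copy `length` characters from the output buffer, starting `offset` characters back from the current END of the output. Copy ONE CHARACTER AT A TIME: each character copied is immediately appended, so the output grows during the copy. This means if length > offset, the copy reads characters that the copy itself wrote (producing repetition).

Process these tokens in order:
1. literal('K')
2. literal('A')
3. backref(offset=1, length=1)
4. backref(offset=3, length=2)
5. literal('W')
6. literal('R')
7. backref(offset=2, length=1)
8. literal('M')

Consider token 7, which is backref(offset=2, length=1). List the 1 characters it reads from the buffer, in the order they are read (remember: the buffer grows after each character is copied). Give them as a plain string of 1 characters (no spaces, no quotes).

Answer: W

Derivation:
Token 1: literal('K'). Output: "K"
Token 2: literal('A'). Output: "KA"
Token 3: backref(off=1, len=1). Copied 'A' from pos 1. Output: "KAA"
Token 4: backref(off=3, len=2). Copied 'KA' from pos 0. Output: "KAAKA"
Token 5: literal('W'). Output: "KAAKAW"
Token 6: literal('R'). Output: "KAAKAWR"
Token 7: backref(off=2, len=1). Buffer before: "KAAKAWR" (len 7)
  byte 1: read out[5]='W', append. Buffer now: "KAAKAWRW"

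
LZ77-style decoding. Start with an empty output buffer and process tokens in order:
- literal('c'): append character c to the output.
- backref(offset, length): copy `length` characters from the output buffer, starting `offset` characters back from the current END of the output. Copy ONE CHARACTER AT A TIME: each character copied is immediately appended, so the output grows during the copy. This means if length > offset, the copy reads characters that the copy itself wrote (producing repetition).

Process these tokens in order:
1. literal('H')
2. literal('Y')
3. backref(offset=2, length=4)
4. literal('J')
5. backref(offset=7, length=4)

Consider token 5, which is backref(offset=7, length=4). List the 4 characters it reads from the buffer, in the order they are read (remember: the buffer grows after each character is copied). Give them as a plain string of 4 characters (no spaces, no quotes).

Answer: HYHY

Derivation:
Token 1: literal('H'). Output: "H"
Token 2: literal('Y'). Output: "HY"
Token 3: backref(off=2, len=4) (overlapping!). Copied 'HYHY' from pos 0. Output: "HYHYHY"
Token 4: literal('J'). Output: "HYHYHYJ"
Token 5: backref(off=7, len=4). Buffer before: "HYHYHYJ" (len 7)
  byte 1: read out[0]='H', append. Buffer now: "HYHYHYJH"
  byte 2: read out[1]='Y', append. Buffer now: "HYHYHYJHY"
  byte 3: read out[2]='H', append. Buffer now: "HYHYHYJHYH"
  byte 4: read out[3]='Y', append. Buffer now: "HYHYHYJHYHY"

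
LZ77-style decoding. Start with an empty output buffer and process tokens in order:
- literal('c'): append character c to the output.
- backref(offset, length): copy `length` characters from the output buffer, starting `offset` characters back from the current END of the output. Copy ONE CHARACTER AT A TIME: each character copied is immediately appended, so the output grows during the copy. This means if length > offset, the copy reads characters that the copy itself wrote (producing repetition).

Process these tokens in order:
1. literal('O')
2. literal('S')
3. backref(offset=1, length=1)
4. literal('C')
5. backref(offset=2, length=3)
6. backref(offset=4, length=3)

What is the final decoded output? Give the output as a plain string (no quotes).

Token 1: literal('O'). Output: "O"
Token 2: literal('S'). Output: "OS"
Token 3: backref(off=1, len=1). Copied 'S' from pos 1. Output: "OSS"
Token 4: literal('C'). Output: "OSSC"
Token 5: backref(off=2, len=3) (overlapping!). Copied 'SCS' from pos 2. Output: "OSSCSCS"
Token 6: backref(off=4, len=3). Copied 'CSC' from pos 3. Output: "OSSCSCSCSC"

Answer: OSSCSCSCSC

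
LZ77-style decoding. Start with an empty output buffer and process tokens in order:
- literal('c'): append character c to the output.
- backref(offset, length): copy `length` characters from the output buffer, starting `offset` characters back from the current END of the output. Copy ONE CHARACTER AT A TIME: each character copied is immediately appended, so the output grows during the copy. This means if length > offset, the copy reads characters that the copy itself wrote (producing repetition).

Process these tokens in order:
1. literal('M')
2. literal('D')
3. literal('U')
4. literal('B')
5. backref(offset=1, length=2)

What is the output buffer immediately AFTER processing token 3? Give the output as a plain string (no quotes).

Answer: MDU

Derivation:
Token 1: literal('M'). Output: "M"
Token 2: literal('D'). Output: "MD"
Token 3: literal('U'). Output: "MDU"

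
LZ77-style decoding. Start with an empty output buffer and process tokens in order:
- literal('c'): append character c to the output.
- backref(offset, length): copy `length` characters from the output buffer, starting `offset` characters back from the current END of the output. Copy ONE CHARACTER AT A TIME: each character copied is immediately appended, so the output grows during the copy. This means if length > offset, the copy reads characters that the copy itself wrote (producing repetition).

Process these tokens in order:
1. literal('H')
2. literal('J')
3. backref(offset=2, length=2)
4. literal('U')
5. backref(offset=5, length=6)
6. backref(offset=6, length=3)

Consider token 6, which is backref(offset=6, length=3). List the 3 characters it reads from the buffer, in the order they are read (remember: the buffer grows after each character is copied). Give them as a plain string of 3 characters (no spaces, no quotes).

Answer: HJH

Derivation:
Token 1: literal('H'). Output: "H"
Token 2: literal('J'). Output: "HJ"
Token 3: backref(off=2, len=2). Copied 'HJ' from pos 0. Output: "HJHJ"
Token 4: literal('U'). Output: "HJHJU"
Token 5: backref(off=5, len=6) (overlapping!). Copied 'HJHJUH' from pos 0. Output: "HJHJUHJHJUH"
Token 6: backref(off=6, len=3). Buffer before: "HJHJUHJHJUH" (len 11)
  byte 1: read out[5]='H', append. Buffer now: "HJHJUHJHJUHH"
  byte 2: read out[6]='J', append. Buffer now: "HJHJUHJHJUHHJ"
  byte 3: read out[7]='H', append. Buffer now: "HJHJUHJHJUHHJH"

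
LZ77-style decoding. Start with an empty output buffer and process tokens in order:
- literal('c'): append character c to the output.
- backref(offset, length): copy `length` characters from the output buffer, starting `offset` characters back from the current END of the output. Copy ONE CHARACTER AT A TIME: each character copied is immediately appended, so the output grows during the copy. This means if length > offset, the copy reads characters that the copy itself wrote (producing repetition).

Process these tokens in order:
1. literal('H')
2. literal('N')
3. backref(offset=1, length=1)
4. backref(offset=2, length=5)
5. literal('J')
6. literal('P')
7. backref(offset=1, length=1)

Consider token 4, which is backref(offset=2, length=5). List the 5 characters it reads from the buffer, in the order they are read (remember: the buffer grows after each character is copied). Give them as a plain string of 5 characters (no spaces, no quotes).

Token 1: literal('H'). Output: "H"
Token 2: literal('N'). Output: "HN"
Token 3: backref(off=1, len=1). Copied 'N' from pos 1. Output: "HNN"
Token 4: backref(off=2, len=5). Buffer before: "HNN" (len 3)
  byte 1: read out[1]='N', append. Buffer now: "HNNN"
  byte 2: read out[2]='N', append. Buffer now: "HNNNN"
  byte 3: read out[3]='N', append. Buffer now: "HNNNNN"
  byte 4: read out[4]='N', append. Buffer now: "HNNNNNN"
  byte 5: read out[5]='N', append. Buffer now: "HNNNNNNN"

Answer: NNNNN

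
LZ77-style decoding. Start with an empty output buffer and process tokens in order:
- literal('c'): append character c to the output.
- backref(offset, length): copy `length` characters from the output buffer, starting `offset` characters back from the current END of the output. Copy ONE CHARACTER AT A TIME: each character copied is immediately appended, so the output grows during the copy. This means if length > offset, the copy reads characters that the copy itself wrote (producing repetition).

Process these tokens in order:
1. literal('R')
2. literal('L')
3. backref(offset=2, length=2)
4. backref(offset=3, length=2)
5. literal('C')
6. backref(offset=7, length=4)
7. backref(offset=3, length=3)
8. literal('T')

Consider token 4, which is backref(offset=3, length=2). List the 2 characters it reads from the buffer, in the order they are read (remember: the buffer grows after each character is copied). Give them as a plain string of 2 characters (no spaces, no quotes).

Answer: LR

Derivation:
Token 1: literal('R'). Output: "R"
Token 2: literal('L'). Output: "RL"
Token 3: backref(off=2, len=2). Copied 'RL' from pos 0. Output: "RLRL"
Token 4: backref(off=3, len=2). Buffer before: "RLRL" (len 4)
  byte 1: read out[1]='L', append. Buffer now: "RLRLL"
  byte 2: read out[2]='R', append. Buffer now: "RLRLLR"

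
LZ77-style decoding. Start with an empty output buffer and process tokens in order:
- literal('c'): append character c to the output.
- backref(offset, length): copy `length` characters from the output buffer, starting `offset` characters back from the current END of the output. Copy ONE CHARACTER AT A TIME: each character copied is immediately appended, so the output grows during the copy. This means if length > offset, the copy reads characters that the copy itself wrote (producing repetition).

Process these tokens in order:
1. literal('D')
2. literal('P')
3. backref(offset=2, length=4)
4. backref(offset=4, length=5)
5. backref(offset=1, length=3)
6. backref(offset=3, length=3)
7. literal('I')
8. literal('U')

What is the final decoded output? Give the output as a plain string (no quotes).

Answer: DPDPDPDPDPDDDDDDDIU

Derivation:
Token 1: literal('D'). Output: "D"
Token 2: literal('P'). Output: "DP"
Token 3: backref(off=2, len=4) (overlapping!). Copied 'DPDP' from pos 0. Output: "DPDPDP"
Token 4: backref(off=4, len=5) (overlapping!). Copied 'DPDPD' from pos 2. Output: "DPDPDPDPDPD"
Token 5: backref(off=1, len=3) (overlapping!). Copied 'DDD' from pos 10. Output: "DPDPDPDPDPDDDD"
Token 6: backref(off=3, len=3). Copied 'DDD' from pos 11. Output: "DPDPDPDPDPDDDDDDD"
Token 7: literal('I'). Output: "DPDPDPDPDPDDDDDDDI"
Token 8: literal('U'). Output: "DPDPDPDPDPDDDDDDDIU"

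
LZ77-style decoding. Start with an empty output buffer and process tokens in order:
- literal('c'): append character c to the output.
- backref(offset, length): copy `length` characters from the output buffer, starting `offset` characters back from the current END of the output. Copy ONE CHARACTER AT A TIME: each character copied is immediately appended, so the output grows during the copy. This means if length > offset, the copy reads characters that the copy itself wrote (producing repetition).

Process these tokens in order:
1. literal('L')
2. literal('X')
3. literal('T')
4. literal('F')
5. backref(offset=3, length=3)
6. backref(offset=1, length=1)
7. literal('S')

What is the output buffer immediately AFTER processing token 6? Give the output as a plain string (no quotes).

Token 1: literal('L'). Output: "L"
Token 2: literal('X'). Output: "LX"
Token 3: literal('T'). Output: "LXT"
Token 4: literal('F'). Output: "LXTF"
Token 5: backref(off=3, len=3). Copied 'XTF' from pos 1. Output: "LXTFXTF"
Token 6: backref(off=1, len=1). Copied 'F' from pos 6. Output: "LXTFXTFF"

Answer: LXTFXTFF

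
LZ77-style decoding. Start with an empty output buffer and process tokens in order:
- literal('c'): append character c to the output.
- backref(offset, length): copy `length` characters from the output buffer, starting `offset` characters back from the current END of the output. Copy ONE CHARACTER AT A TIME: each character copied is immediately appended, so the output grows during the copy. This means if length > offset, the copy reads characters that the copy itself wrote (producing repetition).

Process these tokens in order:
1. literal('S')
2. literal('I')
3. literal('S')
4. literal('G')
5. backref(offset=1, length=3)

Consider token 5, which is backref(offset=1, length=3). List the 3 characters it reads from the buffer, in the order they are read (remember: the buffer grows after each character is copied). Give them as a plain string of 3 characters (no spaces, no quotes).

Answer: GGG

Derivation:
Token 1: literal('S'). Output: "S"
Token 2: literal('I'). Output: "SI"
Token 3: literal('S'). Output: "SIS"
Token 4: literal('G'). Output: "SISG"
Token 5: backref(off=1, len=3). Buffer before: "SISG" (len 4)
  byte 1: read out[3]='G', append. Buffer now: "SISGG"
  byte 2: read out[4]='G', append. Buffer now: "SISGGG"
  byte 3: read out[5]='G', append. Buffer now: "SISGGGG"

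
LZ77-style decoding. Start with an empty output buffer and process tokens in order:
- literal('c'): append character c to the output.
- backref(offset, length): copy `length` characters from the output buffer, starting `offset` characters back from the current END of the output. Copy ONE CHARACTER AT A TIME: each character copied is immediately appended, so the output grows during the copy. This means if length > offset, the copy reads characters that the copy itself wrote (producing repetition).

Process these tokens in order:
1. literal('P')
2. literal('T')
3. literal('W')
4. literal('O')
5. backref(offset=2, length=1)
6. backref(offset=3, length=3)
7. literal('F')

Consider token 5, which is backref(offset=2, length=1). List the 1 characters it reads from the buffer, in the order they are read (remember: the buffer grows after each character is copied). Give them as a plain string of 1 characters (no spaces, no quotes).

Token 1: literal('P'). Output: "P"
Token 2: literal('T'). Output: "PT"
Token 3: literal('W'). Output: "PTW"
Token 4: literal('O'). Output: "PTWO"
Token 5: backref(off=2, len=1). Buffer before: "PTWO" (len 4)
  byte 1: read out[2]='W', append. Buffer now: "PTWOW"

Answer: W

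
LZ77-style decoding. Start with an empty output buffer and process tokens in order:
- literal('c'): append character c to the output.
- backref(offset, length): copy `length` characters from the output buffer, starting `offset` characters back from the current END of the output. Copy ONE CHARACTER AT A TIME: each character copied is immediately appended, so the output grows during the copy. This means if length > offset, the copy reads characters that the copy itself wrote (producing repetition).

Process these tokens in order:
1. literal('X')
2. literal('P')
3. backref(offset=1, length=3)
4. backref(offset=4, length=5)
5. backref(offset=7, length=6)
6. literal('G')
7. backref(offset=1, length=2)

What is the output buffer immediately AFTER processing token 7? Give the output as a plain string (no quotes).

Answer: XPPPPPPPPPPPPPPPGGG

Derivation:
Token 1: literal('X'). Output: "X"
Token 2: literal('P'). Output: "XP"
Token 3: backref(off=1, len=3) (overlapping!). Copied 'PPP' from pos 1. Output: "XPPPP"
Token 4: backref(off=4, len=5) (overlapping!). Copied 'PPPPP' from pos 1. Output: "XPPPPPPPPP"
Token 5: backref(off=7, len=6). Copied 'PPPPPP' from pos 3. Output: "XPPPPPPPPPPPPPPP"
Token 6: literal('G'). Output: "XPPPPPPPPPPPPPPPG"
Token 7: backref(off=1, len=2) (overlapping!). Copied 'GG' from pos 16. Output: "XPPPPPPPPPPPPPPPGGG"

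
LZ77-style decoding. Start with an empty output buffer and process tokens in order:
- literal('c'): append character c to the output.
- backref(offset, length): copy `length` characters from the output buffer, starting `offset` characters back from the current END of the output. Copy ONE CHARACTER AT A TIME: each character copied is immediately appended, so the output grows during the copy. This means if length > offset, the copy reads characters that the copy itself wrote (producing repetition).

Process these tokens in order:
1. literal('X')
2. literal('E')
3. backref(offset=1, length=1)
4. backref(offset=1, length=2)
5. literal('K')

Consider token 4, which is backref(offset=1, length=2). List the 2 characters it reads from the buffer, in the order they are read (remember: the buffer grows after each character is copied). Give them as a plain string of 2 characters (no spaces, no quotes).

Token 1: literal('X'). Output: "X"
Token 2: literal('E'). Output: "XE"
Token 3: backref(off=1, len=1). Copied 'E' from pos 1. Output: "XEE"
Token 4: backref(off=1, len=2). Buffer before: "XEE" (len 3)
  byte 1: read out[2]='E', append. Buffer now: "XEEE"
  byte 2: read out[3]='E', append. Buffer now: "XEEEE"

Answer: EE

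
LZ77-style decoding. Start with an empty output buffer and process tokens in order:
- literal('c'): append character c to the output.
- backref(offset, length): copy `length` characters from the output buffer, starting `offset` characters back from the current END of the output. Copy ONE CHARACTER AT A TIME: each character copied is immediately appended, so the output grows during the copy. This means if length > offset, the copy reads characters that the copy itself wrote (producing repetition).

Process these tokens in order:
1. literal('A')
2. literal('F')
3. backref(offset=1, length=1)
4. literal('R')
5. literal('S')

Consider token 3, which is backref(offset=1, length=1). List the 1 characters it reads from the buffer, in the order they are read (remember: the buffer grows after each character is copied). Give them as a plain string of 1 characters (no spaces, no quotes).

Token 1: literal('A'). Output: "A"
Token 2: literal('F'). Output: "AF"
Token 3: backref(off=1, len=1). Buffer before: "AF" (len 2)
  byte 1: read out[1]='F', append. Buffer now: "AFF"

Answer: F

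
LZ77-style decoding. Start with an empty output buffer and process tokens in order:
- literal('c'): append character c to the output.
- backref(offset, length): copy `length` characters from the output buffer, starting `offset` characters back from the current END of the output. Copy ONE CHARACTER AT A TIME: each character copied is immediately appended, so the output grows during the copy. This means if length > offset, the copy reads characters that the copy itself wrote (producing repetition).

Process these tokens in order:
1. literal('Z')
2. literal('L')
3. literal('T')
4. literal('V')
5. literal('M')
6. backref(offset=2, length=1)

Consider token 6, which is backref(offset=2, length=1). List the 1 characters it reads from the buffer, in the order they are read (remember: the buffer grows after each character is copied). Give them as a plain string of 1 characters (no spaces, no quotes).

Token 1: literal('Z'). Output: "Z"
Token 2: literal('L'). Output: "ZL"
Token 3: literal('T'). Output: "ZLT"
Token 4: literal('V'). Output: "ZLTV"
Token 5: literal('M'). Output: "ZLTVM"
Token 6: backref(off=2, len=1). Buffer before: "ZLTVM" (len 5)
  byte 1: read out[3]='V', append. Buffer now: "ZLTVMV"

Answer: V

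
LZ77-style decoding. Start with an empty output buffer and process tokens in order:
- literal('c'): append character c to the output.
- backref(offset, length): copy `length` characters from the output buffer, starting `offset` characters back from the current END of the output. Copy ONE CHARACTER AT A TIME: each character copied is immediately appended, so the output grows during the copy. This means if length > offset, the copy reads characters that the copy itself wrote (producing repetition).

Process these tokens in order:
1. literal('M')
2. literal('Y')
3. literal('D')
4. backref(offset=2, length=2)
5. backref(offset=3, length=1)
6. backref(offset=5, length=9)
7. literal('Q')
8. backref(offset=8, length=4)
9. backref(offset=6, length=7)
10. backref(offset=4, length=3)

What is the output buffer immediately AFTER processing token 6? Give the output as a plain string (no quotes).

Answer: MYDYDDYDYDDYDYD

Derivation:
Token 1: literal('M'). Output: "M"
Token 2: literal('Y'). Output: "MY"
Token 3: literal('D'). Output: "MYD"
Token 4: backref(off=2, len=2). Copied 'YD' from pos 1. Output: "MYDYD"
Token 5: backref(off=3, len=1). Copied 'D' from pos 2. Output: "MYDYDD"
Token 6: backref(off=5, len=9) (overlapping!). Copied 'YDYDDYDYD' from pos 1. Output: "MYDYDDYDYDDYDYD"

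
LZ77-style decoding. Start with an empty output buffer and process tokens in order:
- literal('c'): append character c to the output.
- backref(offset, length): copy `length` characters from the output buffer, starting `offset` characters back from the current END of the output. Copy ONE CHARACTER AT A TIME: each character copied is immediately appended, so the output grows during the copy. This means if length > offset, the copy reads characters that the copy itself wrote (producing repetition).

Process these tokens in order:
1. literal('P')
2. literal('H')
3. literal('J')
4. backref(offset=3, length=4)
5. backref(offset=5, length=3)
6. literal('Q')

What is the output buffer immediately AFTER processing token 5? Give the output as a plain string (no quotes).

Answer: PHJPHJPJPH

Derivation:
Token 1: literal('P'). Output: "P"
Token 2: literal('H'). Output: "PH"
Token 3: literal('J'). Output: "PHJ"
Token 4: backref(off=3, len=4) (overlapping!). Copied 'PHJP' from pos 0. Output: "PHJPHJP"
Token 5: backref(off=5, len=3). Copied 'JPH' from pos 2. Output: "PHJPHJPJPH"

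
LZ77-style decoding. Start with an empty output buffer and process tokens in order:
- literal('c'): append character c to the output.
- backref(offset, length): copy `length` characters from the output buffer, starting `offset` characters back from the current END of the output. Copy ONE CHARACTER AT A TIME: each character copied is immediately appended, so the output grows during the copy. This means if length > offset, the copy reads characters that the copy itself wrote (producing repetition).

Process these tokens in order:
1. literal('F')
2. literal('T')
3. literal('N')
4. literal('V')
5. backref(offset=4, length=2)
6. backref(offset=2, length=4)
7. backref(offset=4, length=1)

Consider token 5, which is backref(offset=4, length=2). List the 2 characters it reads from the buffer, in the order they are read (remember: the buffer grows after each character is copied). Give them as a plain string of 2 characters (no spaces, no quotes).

Token 1: literal('F'). Output: "F"
Token 2: literal('T'). Output: "FT"
Token 3: literal('N'). Output: "FTN"
Token 4: literal('V'). Output: "FTNV"
Token 5: backref(off=4, len=2). Buffer before: "FTNV" (len 4)
  byte 1: read out[0]='F', append. Buffer now: "FTNVF"
  byte 2: read out[1]='T', append. Buffer now: "FTNVFT"

Answer: FT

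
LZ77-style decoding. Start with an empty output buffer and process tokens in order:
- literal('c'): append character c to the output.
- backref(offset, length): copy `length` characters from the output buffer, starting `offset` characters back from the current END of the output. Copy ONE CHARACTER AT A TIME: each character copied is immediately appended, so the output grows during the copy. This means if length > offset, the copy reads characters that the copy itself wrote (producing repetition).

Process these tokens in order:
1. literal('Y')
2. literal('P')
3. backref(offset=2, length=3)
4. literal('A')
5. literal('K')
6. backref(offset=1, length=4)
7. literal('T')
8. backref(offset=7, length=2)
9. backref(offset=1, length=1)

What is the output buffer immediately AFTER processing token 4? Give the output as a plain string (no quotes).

Token 1: literal('Y'). Output: "Y"
Token 2: literal('P'). Output: "YP"
Token 3: backref(off=2, len=3) (overlapping!). Copied 'YPY' from pos 0. Output: "YPYPY"
Token 4: literal('A'). Output: "YPYPYA"

Answer: YPYPYA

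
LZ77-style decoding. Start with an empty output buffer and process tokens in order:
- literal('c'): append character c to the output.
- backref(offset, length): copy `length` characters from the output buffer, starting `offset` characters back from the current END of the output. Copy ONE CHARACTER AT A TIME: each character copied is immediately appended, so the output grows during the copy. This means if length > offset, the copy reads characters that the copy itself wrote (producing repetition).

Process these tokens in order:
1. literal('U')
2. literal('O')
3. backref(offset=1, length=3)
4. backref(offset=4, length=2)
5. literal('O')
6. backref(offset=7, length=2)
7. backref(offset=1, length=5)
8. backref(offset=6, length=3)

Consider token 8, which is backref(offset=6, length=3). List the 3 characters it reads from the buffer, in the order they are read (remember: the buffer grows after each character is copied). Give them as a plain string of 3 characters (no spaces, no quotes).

Token 1: literal('U'). Output: "U"
Token 2: literal('O'). Output: "UO"
Token 3: backref(off=1, len=3) (overlapping!). Copied 'OOO' from pos 1. Output: "UOOOO"
Token 4: backref(off=4, len=2). Copied 'OO' from pos 1. Output: "UOOOOOO"
Token 5: literal('O'). Output: "UOOOOOOO"
Token 6: backref(off=7, len=2). Copied 'OO' from pos 1. Output: "UOOOOOOOOO"
Token 7: backref(off=1, len=5) (overlapping!). Copied 'OOOOO' from pos 9. Output: "UOOOOOOOOOOOOOO"
Token 8: backref(off=6, len=3). Buffer before: "UOOOOOOOOOOOOOO" (len 15)
  byte 1: read out[9]='O', append. Buffer now: "UOOOOOOOOOOOOOOO"
  byte 2: read out[10]='O', append. Buffer now: "UOOOOOOOOOOOOOOOO"
  byte 3: read out[11]='O', append. Buffer now: "UOOOOOOOOOOOOOOOOO"

Answer: OOO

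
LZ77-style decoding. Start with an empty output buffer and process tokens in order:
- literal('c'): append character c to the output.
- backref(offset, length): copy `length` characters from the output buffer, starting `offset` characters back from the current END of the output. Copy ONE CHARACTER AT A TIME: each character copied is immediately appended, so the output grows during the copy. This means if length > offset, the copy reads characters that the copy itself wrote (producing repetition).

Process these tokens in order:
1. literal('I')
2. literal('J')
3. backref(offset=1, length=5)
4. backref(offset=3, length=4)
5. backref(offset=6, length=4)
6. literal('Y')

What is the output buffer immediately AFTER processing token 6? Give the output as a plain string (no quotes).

Answer: IJJJJJJJJJJJJJJY

Derivation:
Token 1: literal('I'). Output: "I"
Token 2: literal('J'). Output: "IJ"
Token 3: backref(off=1, len=5) (overlapping!). Copied 'JJJJJ' from pos 1. Output: "IJJJJJJ"
Token 4: backref(off=3, len=4) (overlapping!). Copied 'JJJJ' from pos 4. Output: "IJJJJJJJJJJ"
Token 5: backref(off=6, len=4). Copied 'JJJJ' from pos 5. Output: "IJJJJJJJJJJJJJJ"
Token 6: literal('Y'). Output: "IJJJJJJJJJJJJJJY"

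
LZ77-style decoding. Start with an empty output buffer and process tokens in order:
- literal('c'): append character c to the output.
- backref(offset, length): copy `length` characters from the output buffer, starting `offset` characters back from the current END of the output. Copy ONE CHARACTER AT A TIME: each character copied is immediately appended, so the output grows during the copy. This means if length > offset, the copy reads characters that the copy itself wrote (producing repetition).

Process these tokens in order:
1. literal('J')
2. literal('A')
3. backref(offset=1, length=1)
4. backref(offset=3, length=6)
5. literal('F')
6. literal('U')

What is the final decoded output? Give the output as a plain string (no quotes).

Answer: JAAJAAJAAFU

Derivation:
Token 1: literal('J'). Output: "J"
Token 2: literal('A'). Output: "JA"
Token 3: backref(off=1, len=1). Copied 'A' from pos 1. Output: "JAA"
Token 4: backref(off=3, len=6) (overlapping!). Copied 'JAAJAA' from pos 0. Output: "JAAJAAJAA"
Token 5: literal('F'). Output: "JAAJAAJAAF"
Token 6: literal('U'). Output: "JAAJAAJAAFU"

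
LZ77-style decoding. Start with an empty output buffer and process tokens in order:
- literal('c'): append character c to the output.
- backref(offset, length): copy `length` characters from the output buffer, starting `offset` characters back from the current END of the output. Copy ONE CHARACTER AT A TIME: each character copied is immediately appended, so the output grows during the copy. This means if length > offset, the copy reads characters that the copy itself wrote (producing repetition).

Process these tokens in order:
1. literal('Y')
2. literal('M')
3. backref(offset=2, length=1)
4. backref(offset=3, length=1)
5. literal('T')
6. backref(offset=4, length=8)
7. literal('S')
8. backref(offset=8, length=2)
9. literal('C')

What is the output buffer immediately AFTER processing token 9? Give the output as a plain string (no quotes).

Answer: YMYYTMYYTMYYTSYYC

Derivation:
Token 1: literal('Y'). Output: "Y"
Token 2: literal('M'). Output: "YM"
Token 3: backref(off=2, len=1). Copied 'Y' from pos 0. Output: "YMY"
Token 4: backref(off=3, len=1). Copied 'Y' from pos 0. Output: "YMYY"
Token 5: literal('T'). Output: "YMYYT"
Token 6: backref(off=4, len=8) (overlapping!). Copied 'MYYTMYYT' from pos 1. Output: "YMYYTMYYTMYYT"
Token 7: literal('S'). Output: "YMYYTMYYTMYYTS"
Token 8: backref(off=8, len=2). Copied 'YY' from pos 6. Output: "YMYYTMYYTMYYTSYY"
Token 9: literal('C'). Output: "YMYYTMYYTMYYTSYYC"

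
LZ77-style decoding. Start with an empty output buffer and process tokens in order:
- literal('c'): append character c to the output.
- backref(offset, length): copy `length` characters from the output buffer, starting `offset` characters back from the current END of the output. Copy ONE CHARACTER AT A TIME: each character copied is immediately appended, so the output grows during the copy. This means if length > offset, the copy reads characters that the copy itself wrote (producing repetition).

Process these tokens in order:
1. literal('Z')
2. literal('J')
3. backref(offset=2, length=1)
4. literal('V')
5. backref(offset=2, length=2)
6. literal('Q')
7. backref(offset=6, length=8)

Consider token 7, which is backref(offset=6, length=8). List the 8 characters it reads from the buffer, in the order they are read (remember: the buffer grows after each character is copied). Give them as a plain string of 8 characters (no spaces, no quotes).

Answer: JZVZVQJZ

Derivation:
Token 1: literal('Z'). Output: "Z"
Token 2: literal('J'). Output: "ZJ"
Token 3: backref(off=2, len=1). Copied 'Z' from pos 0. Output: "ZJZ"
Token 4: literal('V'). Output: "ZJZV"
Token 5: backref(off=2, len=2). Copied 'ZV' from pos 2. Output: "ZJZVZV"
Token 6: literal('Q'). Output: "ZJZVZVQ"
Token 7: backref(off=6, len=8). Buffer before: "ZJZVZVQ" (len 7)
  byte 1: read out[1]='J', append. Buffer now: "ZJZVZVQJ"
  byte 2: read out[2]='Z', append. Buffer now: "ZJZVZVQJZ"
  byte 3: read out[3]='V', append. Buffer now: "ZJZVZVQJZV"
  byte 4: read out[4]='Z', append. Buffer now: "ZJZVZVQJZVZ"
  byte 5: read out[5]='V', append. Buffer now: "ZJZVZVQJZVZV"
  byte 6: read out[6]='Q', append. Buffer now: "ZJZVZVQJZVZVQ"
  byte 7: read out[7]='J', append. Buffer now: "ZJZVZVQJZVZVQJ"
  byte 8: read out[8]='Z', append. Buffer now: "ZJZVZVQJZVZVQJZ"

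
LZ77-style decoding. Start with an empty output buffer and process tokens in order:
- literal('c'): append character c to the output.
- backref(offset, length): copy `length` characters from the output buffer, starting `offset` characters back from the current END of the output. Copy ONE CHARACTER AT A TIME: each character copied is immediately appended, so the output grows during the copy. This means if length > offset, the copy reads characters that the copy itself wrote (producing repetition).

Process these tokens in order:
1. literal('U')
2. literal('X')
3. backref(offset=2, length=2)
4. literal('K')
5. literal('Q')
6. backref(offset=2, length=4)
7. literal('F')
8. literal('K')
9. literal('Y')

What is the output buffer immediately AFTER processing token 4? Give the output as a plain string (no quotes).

Answer: UXUXK

Derivation:
Token 1: literal('U'). Output: "U"
Token 2: literal('X'). Output: "UX"
Token 3: backref(off=2, len=2). Copied 'UX' from pos 0. Output: "UXUX"
Token 4: literal('K'). Output: "UXUXK"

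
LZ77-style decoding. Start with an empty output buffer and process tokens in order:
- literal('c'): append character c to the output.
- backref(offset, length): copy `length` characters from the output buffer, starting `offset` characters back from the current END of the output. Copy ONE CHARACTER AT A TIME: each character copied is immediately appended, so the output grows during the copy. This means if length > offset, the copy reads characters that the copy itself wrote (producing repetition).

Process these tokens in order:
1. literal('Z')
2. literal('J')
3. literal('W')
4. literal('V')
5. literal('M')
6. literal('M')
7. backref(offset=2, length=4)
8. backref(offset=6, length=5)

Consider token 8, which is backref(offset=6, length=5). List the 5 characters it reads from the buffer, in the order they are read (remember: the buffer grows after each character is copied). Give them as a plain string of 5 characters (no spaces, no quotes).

Answer: MMMMM

Derivation:
Token 1: literal('Z'). Output: "Z"
Token 2: literal('J'). Output: "ZJ"
Token 3: literal('W'). Output: "ZJW"
Token 4: literal('V'). Output: "ZJWV"
Token 5: literal('M'). Output: "ZJWVM"
Token 6: literal('M'). Output: "ZJWVMM"
Token 7: backref(off=2, len=4) (overlapping!). Copied 'MMMM' from pos 4. Output: "ZJWVMMMMMM"
Token 8: backref(off=6, len=5). Buffer before: "ZJWVMMMMMM" (len 10)
  byte 1: read out[4]='M', append. Buffer now: "ZJWVMMMMMMM"
  byte 2: read out[5]='M', append. Buffer now: "ZJWVMMMMMMMM"
  byte 3: read out[6]='M', append. Buffer now: "ZJWVMMMMMMMMM"
  byte 4: read out[7]='M', append. Buffer now: "ZJWVMMMMMMMMMM"
  byte 5: read out[8]='M', append. Buffer now: "ZJWVMMMMMMMMMMM"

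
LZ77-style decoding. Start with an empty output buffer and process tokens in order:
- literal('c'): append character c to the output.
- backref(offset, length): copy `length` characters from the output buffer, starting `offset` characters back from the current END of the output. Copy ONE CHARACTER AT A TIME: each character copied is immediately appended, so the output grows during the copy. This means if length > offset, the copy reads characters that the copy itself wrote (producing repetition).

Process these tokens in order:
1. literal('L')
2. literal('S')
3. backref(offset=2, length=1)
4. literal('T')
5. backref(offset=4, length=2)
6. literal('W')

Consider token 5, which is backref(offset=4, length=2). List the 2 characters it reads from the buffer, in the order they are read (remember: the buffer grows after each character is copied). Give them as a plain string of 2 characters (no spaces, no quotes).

Answer: LS

Derivation:
Token 1: literal('L'). Output: "L"
Token 2: literal('S'). Output: "LS"
Token 3: backref(off=2, len=1). Copied 'L' from pos 0. Output: "LSL"
Token 4: literal('T'). Output: "LSLT"
Token 5: backref(off=4, len=2). Buffer before: "LSLT" (len 4)
  byte 1: read out[0]='L', append. Buffer now: "LSLTL"
  byte 2: read out[1]='S', append. Buffer now: "LSLTLS"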